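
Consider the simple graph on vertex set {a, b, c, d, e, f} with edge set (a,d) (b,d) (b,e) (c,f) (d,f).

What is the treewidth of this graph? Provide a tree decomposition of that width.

Each bag holds 2 vertices, so the decomposition has width 1, which upper-bounds the treewidth. G has an edge, so its treewidth is at least 1. Hence tw(G) = 1 exactly.

Treewidth 1.
Bags: B1 = {d, f}  B2 = {b, d}  B3 = {c, f}  B4 = {a, d}  B5 = {b, e}
Tree: B1–B2, B1–B3, B1–B4, B2–B5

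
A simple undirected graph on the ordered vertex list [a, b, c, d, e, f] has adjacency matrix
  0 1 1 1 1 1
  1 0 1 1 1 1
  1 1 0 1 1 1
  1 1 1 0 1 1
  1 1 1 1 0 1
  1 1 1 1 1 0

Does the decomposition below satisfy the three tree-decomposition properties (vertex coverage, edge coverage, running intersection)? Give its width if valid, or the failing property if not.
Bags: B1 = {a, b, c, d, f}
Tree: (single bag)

No — vertex e appears in no bag.

A tree decomposition must satisfy three properties: every vertex lies in some bag; for every edge, both endpoints lie together in some bag; and for every vertex, the bags containing it form a connected subtree. Here vertex e appears in no bag, so the decomposition is invalid.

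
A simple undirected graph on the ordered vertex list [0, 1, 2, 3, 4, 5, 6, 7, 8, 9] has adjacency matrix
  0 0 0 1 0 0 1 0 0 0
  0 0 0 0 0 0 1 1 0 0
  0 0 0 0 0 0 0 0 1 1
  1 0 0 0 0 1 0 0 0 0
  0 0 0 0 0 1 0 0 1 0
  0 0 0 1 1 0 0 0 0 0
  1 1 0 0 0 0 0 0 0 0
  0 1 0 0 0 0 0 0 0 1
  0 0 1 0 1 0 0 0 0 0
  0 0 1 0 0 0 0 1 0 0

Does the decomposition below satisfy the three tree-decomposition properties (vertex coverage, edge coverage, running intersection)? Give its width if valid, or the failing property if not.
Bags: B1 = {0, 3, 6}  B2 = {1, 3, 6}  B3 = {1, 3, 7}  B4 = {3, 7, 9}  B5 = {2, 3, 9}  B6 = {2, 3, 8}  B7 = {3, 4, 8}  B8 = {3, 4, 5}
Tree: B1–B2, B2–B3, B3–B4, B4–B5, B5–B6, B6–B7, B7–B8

Every vertex of G appears in some bag (union = {0, 1, 2, 3, 4, 5, 6, 7, 8, 9}); every edge is covered by a bag; and for each vertex v the set of bags containing v is connected in the bag tree. The decomposition is therefore valid. The largest bag has 3 vertices, so the width is 2.

Yes; width 2.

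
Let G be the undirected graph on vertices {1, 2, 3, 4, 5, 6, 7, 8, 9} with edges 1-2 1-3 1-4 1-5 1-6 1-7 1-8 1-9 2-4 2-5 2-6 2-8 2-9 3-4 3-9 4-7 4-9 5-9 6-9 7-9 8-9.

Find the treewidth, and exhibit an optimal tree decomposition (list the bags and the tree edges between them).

Treewidth 3.
Bags: B1 = {1, 2, 4, 9}  B2 = {1, 2, 5, 9}  B3 = {1, 3, 4, 9}  B4 = {1, 2, 6, 9}  B5 = {1, 4, 7, 9}  B6 = {1, 2, 8, 9}
Tree: B1–B2, B1–B3, B1–B4, B3–B5, B4–B6

Every bag has size at most 4, so the width is 4 − 1 = 3 and tw(G) ≤ 3. For the lower bound, the 4 vertices {1, 2, 8, 9} are pairwise adjacent, and any tree decomposition puts a clique entirely inside one bag — forcing width ≥ 3. Therefore the treewidth is 3.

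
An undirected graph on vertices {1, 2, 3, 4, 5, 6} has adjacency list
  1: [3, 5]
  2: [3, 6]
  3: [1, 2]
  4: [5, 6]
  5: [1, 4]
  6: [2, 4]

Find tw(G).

A width-2 tree decomposition is:
Bags: B1 = {4, 5, 6}  B2 = {2, 5, 6}  B3 = {2, 3, 5}  B4 = {1, 3, 5}
Tree: B1–B2, B2–B3, B3–B4
The largest bag has 3 vertices, giving width 2; this decomposition certifies tw(G) ≤ 2. The edges 5–4–6–2–3–1–5 form a cycle, so G is not a tree and its treewidth is at least 2. Therefore the treewidth is 2.

2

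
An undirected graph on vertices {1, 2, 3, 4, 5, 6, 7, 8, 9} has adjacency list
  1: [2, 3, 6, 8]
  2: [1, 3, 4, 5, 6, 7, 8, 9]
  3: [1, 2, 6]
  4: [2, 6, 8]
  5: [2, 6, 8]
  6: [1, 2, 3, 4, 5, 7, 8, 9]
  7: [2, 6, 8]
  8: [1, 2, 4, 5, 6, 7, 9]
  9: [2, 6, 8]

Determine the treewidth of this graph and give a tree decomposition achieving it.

The largest bag has 4 vertices, giving width 3; this decomposition certifies tw(G) ≤ 3. For the lower bound, the 4 vertices {1, 2, 6, 8} are pairwise adjacent, and any tree decomposition puts a clique entirely inside one bag — forcing width ≥ 3. The upper and lower bounds meet at 3, so that is the treewidth.

Treewidth 3.
One optimal decomposition is:
Bags: B1 = {2, 6, 8, 9}  B2 = {2, 4, 6, 8}  B3 = {2, 6, 7, 8}  B4 = {1, 2, 6, 8}  B5 = {1, 2, 3, 6}  B6 = {2, 5, 6, 8}
Tree: B1–B2, B2–B3, B3–B4, B4–B5, B4–B6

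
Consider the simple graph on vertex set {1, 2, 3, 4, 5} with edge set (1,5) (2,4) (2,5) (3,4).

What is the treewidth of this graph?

A width-1 tree decomposition is:
Bags: B1 = {1, 5}  B2 = {2, 5}  B3 = {2, 4}  B4 = {3, 4}
Tree: B1–B2, B2–B3, B3–B4
Each bag holds 2 vertices, so the decomposition has width 1, which upper-bounds the treewidth. Since G has at least one edge (e.g. 1–5), it is not an edgeless graph, so tw(G) ≥ 1. Hence tw(G) = 1 exactly.

1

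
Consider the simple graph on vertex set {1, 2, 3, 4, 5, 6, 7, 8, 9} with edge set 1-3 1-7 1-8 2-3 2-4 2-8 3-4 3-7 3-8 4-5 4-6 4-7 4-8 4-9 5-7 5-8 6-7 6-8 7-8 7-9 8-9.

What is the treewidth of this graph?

A width-3 tree decomposition is:
Bags: B1 = {3, 4, 7, 8}  B2 = {4, 5, 7, 8}  B3 = {4, 6, 7, 8}  B4 = {4, 7, 8, 9}  B5 = {2, 3, 4, 8}  B6 = {1, 3, 7, 8}
Tree: B1–B2, B1–B3, B1–B4, B1–B5, B1–B6
Every bag has size at most 4, so the width is 4 − 1 = 3 and tw(G) ≤ 3. For the lower bound, the 4 vertices {1, 3, 7, 8} are pairwise adjacent, and any tree decomposition puts a clique entirely inside one bag — forcing width ≥ 3. Hence tw(G) = 3 exactly.

3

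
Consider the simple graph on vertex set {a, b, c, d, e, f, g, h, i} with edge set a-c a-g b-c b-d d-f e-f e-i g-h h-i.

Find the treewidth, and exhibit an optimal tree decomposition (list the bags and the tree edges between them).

Treewidth 2.
One such decomposition:
Bags: B1 = {b, d, f}  B2 = {b, e, f}  B3 = {b, e, i}  B4 = {b, h, i}  B5 = {b, g, h}  B6 = {a, b, g}  B7 = {a, b, c}
Tree: B1–B2, B2–B3, B3–B4, B4–B5, B5–B6, B6–B7

Every bag has size at most 3, so the width is 3 − 1 = 2 and tw(G) ≤ 2. For the lower bound, G contains the cycle b–d–f–e–i–h–g–a–c–b, so G is not a forest; only forests have treewidth ≤ 1, hence tw(G) ≥ 2. Hence tw(G) = 2 exactly.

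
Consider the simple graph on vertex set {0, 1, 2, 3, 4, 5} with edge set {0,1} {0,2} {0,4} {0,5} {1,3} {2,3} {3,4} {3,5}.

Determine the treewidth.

A width-2 tree decomposition is:
Bags: B1 = {0, 1, 3}  B2 = {0, 3, 4}  B3 = {0, 2, 3}  B4 = {0, 3, 5}
Tree: B1–B2, B2–B3, B3–B4
Every bag has size at most 3, so the width is 3 − 1 = 2 and tw(G) ≤ 2. For the lower bound, G contains the cycle 3–1–0–4–3, so G is not a forest; only forests have treewidth ≤ 1, hence tw(G) ≥ 2. Combining the bounds, tw(G) = 2.

2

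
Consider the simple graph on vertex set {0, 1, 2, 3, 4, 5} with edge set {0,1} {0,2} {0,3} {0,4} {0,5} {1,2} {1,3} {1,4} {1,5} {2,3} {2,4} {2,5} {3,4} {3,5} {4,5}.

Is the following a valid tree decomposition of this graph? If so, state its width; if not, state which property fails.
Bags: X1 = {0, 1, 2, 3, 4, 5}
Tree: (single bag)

Checking the three conditions: (i) the bags cover all of {0, 1, 2, 3, 4, 5}; (ii) for each edge, some bag contains both endpoints; (iii) the bags containing any fixed vertex form a subtree. All hold, so the decomposition is valid with width 6 − 1 = 5.

Yes; width 5.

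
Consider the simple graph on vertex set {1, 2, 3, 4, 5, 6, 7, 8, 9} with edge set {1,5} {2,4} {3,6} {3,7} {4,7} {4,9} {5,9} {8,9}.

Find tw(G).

A width-1 tree decomposition is:
Bags: B1 = {4, 7}  B2 = {3, 7}  B3 = {4, 9}  B4 = {8, 9}  B5 = {2, 4}  B6 = {5, 9}  B7 = {3, 6}  B8 = {1, 5}
Tree: B1–B2, B1–B3, B3–B4, B1–B5, B4–B6, B2–B7, B6–B8
The largest bag has 2 vertices, giving width 1; this decomposition certifies tw(G) ≤ 1. G has an edge, so its treewidth is at least 1. The upper and lower bounds meet at 1, so that is the treewidth.

1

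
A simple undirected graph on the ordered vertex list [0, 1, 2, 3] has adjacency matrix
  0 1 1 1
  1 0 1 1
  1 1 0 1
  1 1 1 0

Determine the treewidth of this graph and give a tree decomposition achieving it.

A single bag containing all 4 vertices is trivially a valid decomposition of width 3. Conversely, {0, 1, 2, 3} is a clique of size 4, and the vertices of any clique must share a bag in every tree decomposition; so some bag has ≥ 4 vertices and tw(G) ≥ 3. Hence tw(G) = 3 exactly.

Treewidth 3.
One such decomposition:
Bags: B1 = {0, 1, 2, 3}
Tree: (single bag)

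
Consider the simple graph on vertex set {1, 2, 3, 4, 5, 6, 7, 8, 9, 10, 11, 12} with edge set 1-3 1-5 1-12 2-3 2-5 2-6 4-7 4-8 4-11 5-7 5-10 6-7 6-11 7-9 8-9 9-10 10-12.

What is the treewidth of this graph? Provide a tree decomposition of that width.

Treewidth 3.
One optimal decomposition is:
Bags: B1 = {1, 2, 3, 12}  B2 = {1, 2, 5, 12}  B3 = {2, 5, 10, 12}  B4 = {2, 5, 6, 10}  B5 = {5, 6, 7, 10}  B6 = {6, 7, 9, 10}  B7 = {6, 7, 9, 11}  B8 = {4, 7, 9, 11}  B9 = {4, 8, 9, 11}
Tree: B1–B2, B2–B3, B3–B4, B4–B5, B5–B6, B6–B7, B7–B8, B8–B9

The largest bag has 4 vertices, giving width 3; this decomposition certifies tw(G) ≤ 3. For the lower bound: the 4 vertex sets {1,3,12}, {2}, {5}, {6,7,9,10} are disjoint, each induces a connected subgraph, and every pair is joined by at least one edge of G. Contracting each set to a single vertex therefore yields K_{4} as a minor, and since treewidth is minor-monotone, tw(G) ≥ tw(K_{4}) = 3. The upper and lower bounds meet at 3, so that is the treewidth.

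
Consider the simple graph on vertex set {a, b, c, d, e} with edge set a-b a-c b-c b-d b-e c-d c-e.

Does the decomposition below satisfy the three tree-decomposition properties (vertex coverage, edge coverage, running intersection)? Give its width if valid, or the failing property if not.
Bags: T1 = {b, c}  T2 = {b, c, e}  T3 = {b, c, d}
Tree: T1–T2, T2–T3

A tree decomposition must satisfy three properties: every vertex lies in some bag; for every edge, both endpoints lie together in some bag; and for every vertex, the bags containing it form a connected subtree. Here vertex a appears in no bag, so the decomposition is invalid.

No — vertex a appears in no bag.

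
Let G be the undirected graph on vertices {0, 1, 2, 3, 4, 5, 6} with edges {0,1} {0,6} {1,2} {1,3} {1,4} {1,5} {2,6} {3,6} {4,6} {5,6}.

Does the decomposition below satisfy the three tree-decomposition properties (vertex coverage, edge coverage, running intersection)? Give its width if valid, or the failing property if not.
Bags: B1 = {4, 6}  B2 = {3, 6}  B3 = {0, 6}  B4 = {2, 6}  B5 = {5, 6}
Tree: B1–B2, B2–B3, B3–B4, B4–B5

No — vertex 1 appears in no bag.

A tree decomposition must satisfy three properties: every vertex lies in some bag; for every edge, both endpoints lie together in some bag; and for every vertex, the bags containing it form a connected subtree. Here vertex 1 appears in no bag, so the decomposition is invalid.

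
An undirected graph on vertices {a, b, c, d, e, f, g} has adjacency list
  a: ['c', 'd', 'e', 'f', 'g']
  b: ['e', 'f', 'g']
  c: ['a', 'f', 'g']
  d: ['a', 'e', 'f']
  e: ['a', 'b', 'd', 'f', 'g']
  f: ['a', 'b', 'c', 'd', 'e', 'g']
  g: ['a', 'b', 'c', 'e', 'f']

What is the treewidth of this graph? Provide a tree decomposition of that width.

Treewidth 3.
Bags: B1 = {a, c, f, g}  B2 = {a, e, f, g}  B3 = {b, e, f, g}  B4 = {a, d, e, f}
Tree: B1–B2, B2–B3, B2–B4

Every bag has size at most 4, so the width is 4 − 1 = 3 and tw(G) ≤ 3. On the other hand G contains the 4-clique {a, d, e, f}. A clique must lie in a single bag of any decomposition, so no decomposition can have width below 3. Combining the bounds, tw(G) = 3.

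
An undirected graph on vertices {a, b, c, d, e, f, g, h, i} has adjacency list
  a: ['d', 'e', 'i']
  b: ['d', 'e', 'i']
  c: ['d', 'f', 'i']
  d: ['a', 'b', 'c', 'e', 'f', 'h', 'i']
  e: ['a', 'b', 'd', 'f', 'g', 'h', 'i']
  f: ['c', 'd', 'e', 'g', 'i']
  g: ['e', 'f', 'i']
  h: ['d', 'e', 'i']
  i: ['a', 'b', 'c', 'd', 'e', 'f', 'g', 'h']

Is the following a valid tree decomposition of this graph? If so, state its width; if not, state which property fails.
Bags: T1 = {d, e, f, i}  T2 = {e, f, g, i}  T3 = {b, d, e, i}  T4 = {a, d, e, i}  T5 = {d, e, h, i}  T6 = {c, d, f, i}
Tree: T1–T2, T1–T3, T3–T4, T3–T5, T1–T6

Checking the three conditions: (i) the bags cover all of {a, b, c, d, e, f, g, h, i}; (ii) for each edge, some bag contains both endpoints; (iii) the bags containing any fixed vertex form a subtree. All hold, so the decomposition is valid with width 4 − 1 = 3.

Yes; width 3.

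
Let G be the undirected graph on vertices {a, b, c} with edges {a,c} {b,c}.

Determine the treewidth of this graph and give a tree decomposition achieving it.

Every bag has size at most 2, so the width is 2 − 1 = 1 and tw(G) ≤ 1. Since G has at least one edge (e.g. c–a), it is not an edgeless graph, so tw(G) ≥ 1. The upper and lower bounds meet at 1, so that is the treewidth.

Treewidth 1.
One optimal decomposition is:
Bags: B1 = {a, c}  B2 = {b, c}
Tree: B1–B2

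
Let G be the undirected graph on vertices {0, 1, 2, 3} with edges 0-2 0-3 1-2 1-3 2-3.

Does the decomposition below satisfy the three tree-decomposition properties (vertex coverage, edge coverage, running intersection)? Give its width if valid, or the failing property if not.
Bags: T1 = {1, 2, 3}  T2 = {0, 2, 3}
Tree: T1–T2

Yes; width 2.

Checking the three conditions: (i) the bags cover all of {0, 1, 2, 3}; (ii) for each edge, some bag contains both endpoints; (iii) the bags containing any fixed vertex form a subtree. All hold, so the decomposition is valid with width 3 − 1 = 2.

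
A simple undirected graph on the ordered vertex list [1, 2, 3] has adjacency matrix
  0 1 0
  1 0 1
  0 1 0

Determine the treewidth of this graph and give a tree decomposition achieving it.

Every bag has size at most 2, so the width is 2 − 1 = 1 and tw(G) ≤ 1. G has an edge, so its treewidth is at least 1. The upper and lower bounds meet at 1, so that is the treewidth.

Treewidth 1.
One such decomposition:
Bags: B1 = {1, 2}  B2 = {2, 3}
Tree: B1–B2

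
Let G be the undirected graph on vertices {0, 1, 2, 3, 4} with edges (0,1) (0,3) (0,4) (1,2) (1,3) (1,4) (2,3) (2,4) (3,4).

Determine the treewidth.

3

A width-3 tree decomposition is:
Bags: B1 = {1, 2, 3, 4}  B2 = {0, 1, 3, 4}
Tree: B1–B2
Every bag has size at most 4, so the width is 4 − 1 = 3 and tw(G) ≤ 3. Conversely, {0, 1, 3, 4} is a clique of size 4, and the vertices of any clique must share a bag in every tree decomposition; so some bag has ≥ 4 vertices and tw(G) ≥ 3. Combining the bounds, tw(G) = 3.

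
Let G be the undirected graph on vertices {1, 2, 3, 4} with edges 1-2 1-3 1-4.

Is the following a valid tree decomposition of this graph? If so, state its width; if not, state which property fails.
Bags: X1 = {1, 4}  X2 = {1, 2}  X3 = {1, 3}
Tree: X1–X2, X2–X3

Yes; width 1.

Checking the three conditions: (i) the bags cover all of {1, 2, 3, 4}; (ii) for each edge, some bag contains both endpoints; (iii) the bags containing any fixed vertex form a subtree. All hold, so the decomposition is valid with width 2 − 1 = 1.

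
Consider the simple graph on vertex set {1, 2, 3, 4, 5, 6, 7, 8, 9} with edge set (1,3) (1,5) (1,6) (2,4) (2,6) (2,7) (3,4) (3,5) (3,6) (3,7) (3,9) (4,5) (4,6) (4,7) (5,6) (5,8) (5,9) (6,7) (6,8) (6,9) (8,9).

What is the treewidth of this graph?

A width-3 tree decomposition is:
Bags: B1 = {3, 5, 6, 9}  B2 = {5, 6, 8, 9}  B3 = {3, 4, 5, 6}  B4 = {1, 3, 5, 6}  B5 = {3, 4, 6, 7}  B6 = {2, 4, 6, 7}
Tree: B1–B2, B1–B3, B3–B4, B3–B5, B5–B6
Every bag has size at most 4, so the width is 4 − 1 = 3 and tw(G) ≤ 3. For the lower bound, the 4 vertices {5, 6, 8, 9} are pairwise adjacent, and any tree decomposition puts a clique entirely inside one bag — forcing width ≥ 3. Therefore the treewidth is 3.

3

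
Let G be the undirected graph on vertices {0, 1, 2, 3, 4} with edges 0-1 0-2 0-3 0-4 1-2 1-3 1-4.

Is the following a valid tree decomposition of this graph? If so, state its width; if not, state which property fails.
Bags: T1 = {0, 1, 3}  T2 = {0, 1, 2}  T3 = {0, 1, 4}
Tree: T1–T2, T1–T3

Checking the three conditions: (i) the bags cover all of {0, 1, 2, 3, 4}; (ii) for each edge, some bag contains both endpoints; (iii) the bags containing any fixed vertex form a subtree. All hold, so the decomposition is valid with width 3 − 1 = 2.

Yes; width 2.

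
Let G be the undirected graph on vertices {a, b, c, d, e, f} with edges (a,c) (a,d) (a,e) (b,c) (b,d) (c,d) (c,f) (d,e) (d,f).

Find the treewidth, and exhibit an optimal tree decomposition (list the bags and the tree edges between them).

Each bag holds 3 vertices, so the decomposition has width 2, which upper-bounds the treewidth. Conversely, {a, d, e} is a clique of size 3, and the vertices of any clique must share a bag in every tree decomposition; so some bag has ≥ 3 vertices and tw(G) ≥ 2. Therefore the treewidth is 2.

Treewidth 2.
One optimal decomposition is:
Bags: B1 = {a, c, d}  B2 = {a, d, e}  B3 = {b, c, d}  B4 = {c, d, f}
Tree: B1–B2, B1–B3, B1–B4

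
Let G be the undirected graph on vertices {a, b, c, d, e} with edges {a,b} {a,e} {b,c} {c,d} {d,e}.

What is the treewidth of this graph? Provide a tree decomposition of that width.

Treewidth 2.
Bags: B1 = {c, d, e}  B2 = {b, c, e}  B3 = {a, b, e}
Tree: B1–B2, B2–B3

Each bag holds 3 vertices, so the decomposition has width 2, which upper-bounds the treewidth. Since e–d–c–b–a–e is a cycle in G, G is not acyclic. Forests are exactly the graphs of treewidth ≤ 1, so tw(G) ≥ 2. Hence tw(G) = 2 exactly.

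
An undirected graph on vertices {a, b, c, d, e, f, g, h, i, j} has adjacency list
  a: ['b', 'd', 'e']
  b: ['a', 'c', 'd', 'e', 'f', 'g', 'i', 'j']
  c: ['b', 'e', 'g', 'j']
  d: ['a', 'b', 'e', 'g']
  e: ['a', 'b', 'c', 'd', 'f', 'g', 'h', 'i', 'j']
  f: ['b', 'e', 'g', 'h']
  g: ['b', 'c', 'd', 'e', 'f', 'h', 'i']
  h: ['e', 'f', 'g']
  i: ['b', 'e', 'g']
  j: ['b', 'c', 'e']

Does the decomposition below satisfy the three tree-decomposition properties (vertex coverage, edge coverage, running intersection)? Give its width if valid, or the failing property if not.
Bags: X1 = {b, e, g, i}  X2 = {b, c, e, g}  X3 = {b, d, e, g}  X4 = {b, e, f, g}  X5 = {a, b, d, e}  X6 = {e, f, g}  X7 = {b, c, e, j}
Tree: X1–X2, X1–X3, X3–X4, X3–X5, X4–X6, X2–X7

No — vertex h appears in no bag.

A tree decomposition must satisfy three properties: every vertex lies in some bag; for every edge, both endpoints lie together in some bag; and for every vertex, the bags containing it form a connected subtree. Here vertex h appears in no bag, so the decomposition is invalid.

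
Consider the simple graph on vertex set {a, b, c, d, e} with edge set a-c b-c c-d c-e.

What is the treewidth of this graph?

1

A width-1 tree decomposition is:
Bags: B1 = {c, d}  B2 = {b, c}  B3 = {c, e}  B4 = {a, c}
Tree: B1–B2, B1–B3, B1–B4
The largest bag has 2 vertices, giving width 1; this decomposition certifies tw(G) ≤ 1. Since G has at least one edge (e.g. c–d), it is not an edgeless graph, so tw(G) ≥ 1. Hence tw(G) = 1 exactly.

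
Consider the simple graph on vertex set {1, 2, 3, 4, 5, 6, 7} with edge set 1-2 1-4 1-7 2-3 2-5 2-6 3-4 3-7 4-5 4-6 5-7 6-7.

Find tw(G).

A width-3 tree decomposition is:
Bags: B1 = {2, 4, 5, 7}  B2 = {2, 3, 4, 7}  B3 = {2, 4, 6, 7}  B4 = {1, 2, 4, 7}
Tree: B1–B2, B2–B3, B3–B4
The largest bag has 4 vertices, giving width 3; this decomposition certifies tw(G) ≤ 3. For the lower bound: the 4 vertex sets {5,7}, {2,3}, {4}, {6} are disjoint, each induces a connected subgraph, and every pair is joined by at least one edge of G. Contracting each set to a single vertex therefore yields K_{4} as a minor, and since treewidth is minor-monotone, tw(G) ≥ tw(K_{4}) = 3. Therefore the treewidth is 3.

3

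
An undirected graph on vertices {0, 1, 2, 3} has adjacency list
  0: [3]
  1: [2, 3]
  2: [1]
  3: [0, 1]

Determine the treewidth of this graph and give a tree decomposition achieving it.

Each bag holds 2 vertices, so the decomposition has width 1, which upper-bounds the treewidth. Since G has at least one edge (e.g. 2–1), it is not an edgeless graph, so tw(G) ≥ 1. Hence tw(G) = 1 exactly.

Treewidth 1.
One optimal decomposition is:
Bags: B1 = {1, 2}  B2 = {1, 3}  B3 = {0, 3}
Tree: B1–B2, B2–B3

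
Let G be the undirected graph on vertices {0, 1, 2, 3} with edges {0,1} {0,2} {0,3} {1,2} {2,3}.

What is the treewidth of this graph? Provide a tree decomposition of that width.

Treewidth 2.
Bags: B1 = {0, 1, 2}  B2 = {0, 2, 3}
Tree: B1–B2

Each bag holds 3 vertices, so the decomposition has width 2, which upper-bounds the treewidth. On the other hand G contains the 3-clique {0, 1, 2}. A clique must lie in a single bag of any decomposition, so no decomposition can have width below 2. Hence tw(G) = 2 exactly.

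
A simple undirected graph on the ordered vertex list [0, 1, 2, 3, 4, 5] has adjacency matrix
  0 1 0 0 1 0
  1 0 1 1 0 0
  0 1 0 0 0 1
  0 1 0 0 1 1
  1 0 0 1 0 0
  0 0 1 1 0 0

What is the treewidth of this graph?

A width-2 tree decomposition is:
Bags: B1 = {1, 2, 5}  B2 = {1, 3, 5}  B3 = {0, 1, 3}  B4 = {0, 3, 4}
Tree: B1–B2, B2–B3, B3–B4
Every bag has size at most 3, so the width is 3 − 1 = 2 and tw(G) ≤ 2. For the lower bound, G contains the cycle 2–5–3–1–2, so G is not a forest; only forests have treewidth ≤ 1, hence tw(G) ≥ 2. The upper and lower bounds meet at 2, so that is the treewidth.

2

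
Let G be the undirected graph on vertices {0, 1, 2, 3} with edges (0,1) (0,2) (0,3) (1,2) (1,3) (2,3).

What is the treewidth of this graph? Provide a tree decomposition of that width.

A single bag containing all 4 vertices is trivially a valid decomposition of width 3. For the lower bound, the 4 vertices {0, 1, 2, 3} are pairwise adjacent, and any tree decomposition puts a clique entirely inside one bag — forcing width ≥ 3. Therefore the treewidth is 3.

Treewidth 3.
One optimal decomposition is:
Bags: B1 = {0, 1, 2, 3}
Tree: (single bag)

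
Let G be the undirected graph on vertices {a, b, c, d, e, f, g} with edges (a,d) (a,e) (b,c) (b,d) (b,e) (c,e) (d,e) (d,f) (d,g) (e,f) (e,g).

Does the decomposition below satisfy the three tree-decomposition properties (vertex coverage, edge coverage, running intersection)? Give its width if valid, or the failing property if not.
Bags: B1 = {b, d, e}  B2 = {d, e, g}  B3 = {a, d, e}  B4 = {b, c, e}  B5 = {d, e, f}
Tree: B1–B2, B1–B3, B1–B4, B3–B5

Yes; width 2.

Vertex coverage: the bags together contain {a, b, c, d, e, f, g}, the full vertex set. Edge coverage: each edge of G has both endpoints in at least one bag. Running intersection: for every vertex, the bags containing it form a connected subtree. All three properties hold, so this is a valid tree decomposition of width max|bag| − 1 = 2, and hence tw(G) ≤ 2.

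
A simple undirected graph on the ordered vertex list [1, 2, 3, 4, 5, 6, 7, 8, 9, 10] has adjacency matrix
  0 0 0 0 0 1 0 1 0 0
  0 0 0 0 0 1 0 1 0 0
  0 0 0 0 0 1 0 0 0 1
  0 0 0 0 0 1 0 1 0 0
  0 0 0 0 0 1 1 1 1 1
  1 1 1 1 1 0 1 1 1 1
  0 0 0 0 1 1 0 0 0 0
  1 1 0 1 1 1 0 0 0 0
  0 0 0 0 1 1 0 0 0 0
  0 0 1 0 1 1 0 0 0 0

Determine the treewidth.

2

A width-2 tree decomposition is:
Bags: B1 = {3, 6, 10}  B2 = {5, 6, 10}  B3 = {5, 6, 8}  B4 = {2, 6, 8}  B5 = {1, 6, 8}  B6 = {5, 6, 9}  B7 = {4, 6, 8}  B8 = {5, 6, 7}
Tree: B1–B2, B2–B3, B3–B4, B4–B5, B2–B6, B5–B7, B3–B8
The largest bag has 3 vertices, giving width 2; this decomposition certifies tw(G) ≤ 2. On the other hand G contains the 3-clique {1, 6, 8}. A clique must lie in a single bag of any decomposition, so no decomposition can have width below 2. The upper and lower bounds meet at 2, so that is the treewidth.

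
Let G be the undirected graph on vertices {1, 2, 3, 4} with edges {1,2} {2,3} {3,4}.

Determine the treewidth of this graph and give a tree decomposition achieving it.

Each bag holds 2 vertices, so the decomposition has width 1, which upper-bounds the treewidth. Since G has at least one edge (e.g. 4–3), it is not an edgeless graph, so tw(G) ≥ 1. The upper and lower bounds meet at 1, so that is the treewidth.

Treewidth 1.
One such decomposition:
Bags: B1 = {3, 4}  B2 = {2, 3}  B3 = {1, 2}
Tree: B1–B2, B2–B3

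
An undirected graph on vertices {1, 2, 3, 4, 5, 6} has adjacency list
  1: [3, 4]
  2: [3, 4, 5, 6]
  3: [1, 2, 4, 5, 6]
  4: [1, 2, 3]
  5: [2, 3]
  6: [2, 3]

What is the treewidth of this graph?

2

A width-2 tree decomposition is:
Bags: B1 = {2, 3, 4}  B2 = {1, 3, 4}  B3 = {2, 3, 5}  B4 = {2, 3, 6}
Tree: B1–B2, B1–B3, B1–B4
The largest bag has 3 vertices, giving width 2; this decomposition certifies tw(G) ≤ 2. On the other hand G contains the 3-clique {1, 3, 4}. A clique must lie in a single bag of any decomposition, so no decomposition can have width below 2. Therefore the treewidth is 2.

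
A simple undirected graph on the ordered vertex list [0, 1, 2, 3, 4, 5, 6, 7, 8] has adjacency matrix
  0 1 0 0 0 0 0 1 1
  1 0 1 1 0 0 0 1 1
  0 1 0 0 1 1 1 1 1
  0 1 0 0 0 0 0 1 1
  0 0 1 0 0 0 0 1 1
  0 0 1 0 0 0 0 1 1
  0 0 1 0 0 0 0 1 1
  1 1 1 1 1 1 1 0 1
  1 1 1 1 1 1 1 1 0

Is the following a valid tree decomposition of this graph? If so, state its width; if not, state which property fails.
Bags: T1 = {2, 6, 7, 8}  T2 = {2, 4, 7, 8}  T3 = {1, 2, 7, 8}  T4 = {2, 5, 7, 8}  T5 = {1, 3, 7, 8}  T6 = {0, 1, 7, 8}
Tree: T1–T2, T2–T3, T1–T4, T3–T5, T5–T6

Checking the three conditions: (i) the bags cover all of {0, 1, 2, 3, 4, 5, 6, 7, 8}; (ii) for each edge, some bag contains both endpoints; (iii) the bags containing any fixed vertex form a subtree. All hold, so the decomposition is valid with width 4 − 1 = 3.

Yes; width 3.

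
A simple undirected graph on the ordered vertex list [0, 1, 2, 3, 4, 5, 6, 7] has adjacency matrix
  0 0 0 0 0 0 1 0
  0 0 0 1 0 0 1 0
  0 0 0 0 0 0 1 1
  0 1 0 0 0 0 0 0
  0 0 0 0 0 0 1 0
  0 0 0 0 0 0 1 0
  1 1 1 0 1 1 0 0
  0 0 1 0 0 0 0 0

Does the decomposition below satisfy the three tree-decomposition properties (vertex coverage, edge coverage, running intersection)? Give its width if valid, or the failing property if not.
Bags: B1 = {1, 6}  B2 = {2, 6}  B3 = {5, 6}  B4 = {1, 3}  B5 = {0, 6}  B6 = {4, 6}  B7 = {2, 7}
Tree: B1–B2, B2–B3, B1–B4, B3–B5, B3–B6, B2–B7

Yes; width 1.

Vertex coverage: the bags together contain {0, 1, 2, 3, 4, 5, 6, 7}, the full vertex set. Edge coverage: each edge of G has both endpoints in at least one bag. Running intersection: for every vertex, the bags containing it form a connected subtree. All three properties hold, so this is a valid tree decomposition of width max|bag| − 1 = 1, and hence tw(G) ≤ 1.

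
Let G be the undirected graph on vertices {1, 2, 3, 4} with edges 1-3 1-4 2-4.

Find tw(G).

1

A width-1 tree decomposition is:
Bags: B1 = {1, 3}  B2 = {1, 4}  B3 = {2, 4}
Tree: B1–B2, B2–B3
Each bag holds 2 vertices, so the decomposition has width 1, which upper-bounds the treewidth. Any graph with an edge has treewidth ≥ 1, and G has the edge 3–1. The upper and lower bounds meet at 1, so that is the treewidth.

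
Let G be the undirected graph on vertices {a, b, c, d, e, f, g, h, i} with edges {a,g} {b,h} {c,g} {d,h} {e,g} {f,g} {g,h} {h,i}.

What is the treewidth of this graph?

1

A width-1 tree decomposition is:
Bags: B1 = {g, h}  B2 = {d, h}  B3 = {e, g}  B4 = {a, g}  B5 = {f, g}  B6 = {c, g}  B7 = {h, i}  B8 = {b, h}
Tree: B1–B2, B1–B3, B3–B4, B1–B5, B3–B6, B1–B7, B1–B8
Each bag holds 2 vertices, so the decomposition has width 1, which upper-bounds the treewidth. Any graph with an edge has treewidth ≥ 1, and G has the edge h–g. Combining the bounds, tw(G) = 1.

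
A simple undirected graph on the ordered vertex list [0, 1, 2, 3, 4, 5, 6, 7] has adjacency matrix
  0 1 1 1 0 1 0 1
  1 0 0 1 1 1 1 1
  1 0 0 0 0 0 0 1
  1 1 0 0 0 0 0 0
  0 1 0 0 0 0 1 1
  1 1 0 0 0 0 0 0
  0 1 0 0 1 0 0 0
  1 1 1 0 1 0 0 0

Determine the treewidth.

A width-2 tree decomposition is:
Bags: B1 = {0, 1, 5}  B2 = {0, 1, 7}  B3 = {1, 4, 7}  B4 = {0, 1, 3}  B5 = {1, 4, 6}  B6 = {0, 2, 7}
Tree: B1–B2, B2–B3, B1–B4, B3–B5, B2–B6
Every bag has size at most 3, so the width is 3 − 1 = 2 and tw(G) ≤ 2. Conversely, {0, 1, 3} is a clique of size 3, and the vertices of any clique must share a bag in every tree decomposition; so some bag has ≥ 3 vertices and tw(G) ≥ 2. Hence tw(G) = 2 exactly.

2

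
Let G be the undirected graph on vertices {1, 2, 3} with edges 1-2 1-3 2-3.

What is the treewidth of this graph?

2

A width-2 tree decomposition is:
Bags: B1 = {1, 2, 3}
Tree: (single bag)
A single bag containing all 3 vertices is trivially a valid decomposition of width 2. For the lower bound, the 3 vertices {1, 2, 3} are pairwise adjacent, and any tree decomposition puts a clique entirely inside one bag — forcing width ≥ 2. Hence tw(G) = 2 exactly.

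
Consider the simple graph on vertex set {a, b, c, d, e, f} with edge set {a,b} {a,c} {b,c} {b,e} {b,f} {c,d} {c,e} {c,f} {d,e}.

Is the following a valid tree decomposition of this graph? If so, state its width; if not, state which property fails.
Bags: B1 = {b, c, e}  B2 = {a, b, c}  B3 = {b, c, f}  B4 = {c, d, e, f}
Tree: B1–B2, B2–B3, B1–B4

No — bags containing vertex f are not connected in the tree.

A tree decomposition must satisfy three properties: every vertex lies in some bag; for every edge, both endpoints lie together in some bag; and for every vertex, the bags containing it form a connected subtree. Here bags containing vertex f are not connected in the tree, so the decomposition is invalid.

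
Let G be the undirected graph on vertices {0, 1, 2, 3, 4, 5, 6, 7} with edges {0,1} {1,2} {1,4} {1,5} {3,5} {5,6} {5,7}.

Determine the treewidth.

1

A width-1 tree decomposition is:
Bags: B1 = {5, 6}  B2 = {3, 5}  B3 = {5, 7}  B4 = {1, 5}  B5 = {0, 1}  B6 = {1, 2}  B7 = {1, 4}
Tree: B1–B2, B2–B3, B2–B4, B4–B5, B5–B6, B4–B7
The largest bag has 2 vertices, giving width 1; this decomposition certifies tw(G) ≤ 1. Since G has at least one edge (e.g. 5–6), it is not an edgeless graph, so tw(G) ≥ 1. The upper and lower bounds meet at 1, so that is the treewidth.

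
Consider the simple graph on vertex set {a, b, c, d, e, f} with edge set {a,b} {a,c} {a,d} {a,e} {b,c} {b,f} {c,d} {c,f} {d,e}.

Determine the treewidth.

A width-2 tree decomposition is:
Bags: B1 = {a, c, d}  B2 = {a, b, c}  B3 = {a, d, e}  B4 = {b, c, f}
Tree: B1–B2, B1–B3, B2–B4
Each bag holds 3 vertices, so the decomposition has width 2, which upper-bounds the treewidth. Conversely, {a, d, e} is a clique of size 3, and the vertices of any clique must share a bag in every tree decomposition; so some bag has ≥ 3 vertices and tw(G) ≥ 2. The upper and lower bounds meet at 2, so that is the treewidth.

2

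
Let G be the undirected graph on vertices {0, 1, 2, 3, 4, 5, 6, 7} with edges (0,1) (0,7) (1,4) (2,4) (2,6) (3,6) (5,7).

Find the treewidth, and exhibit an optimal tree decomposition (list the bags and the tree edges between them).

Every bag has size at most 2, so the width is 2 − 1 = 1 and tw(G) ≤ 1. Any graph with an edge has treewidth ≥ 1, and G has the edge 5–7. Hence tw(G) = 1 exactly.

Treewidth 1.
Bags: B1 = {5, 7}  B2 = {0, 7}  B3 = {0, 1}  B4 = {1, 4}  B5 = {2, 4}  B6 = {2, 6}  B7 = {3, 6}
Tree: B1–B2, B2–B3, B3–B4, B4–B5, B5–B6, B6–B7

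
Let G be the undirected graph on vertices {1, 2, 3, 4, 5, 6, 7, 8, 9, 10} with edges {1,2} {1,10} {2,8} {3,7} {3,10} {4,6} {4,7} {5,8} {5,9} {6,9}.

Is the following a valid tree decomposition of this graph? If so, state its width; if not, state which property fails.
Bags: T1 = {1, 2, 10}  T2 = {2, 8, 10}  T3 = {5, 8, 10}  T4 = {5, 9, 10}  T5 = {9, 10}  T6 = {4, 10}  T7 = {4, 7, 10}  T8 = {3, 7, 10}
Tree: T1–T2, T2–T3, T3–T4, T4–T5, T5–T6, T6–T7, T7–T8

A tree decomposition must satisfy three properties: every vertex lies in some bag; for every edge, both endpoints lie together in some bag; and for every vertex, the bags containing it form a connected subtree. Here vertex 6 appears in no bag, so the decomposition is invalid.

No — vertex 6 appears in no bag.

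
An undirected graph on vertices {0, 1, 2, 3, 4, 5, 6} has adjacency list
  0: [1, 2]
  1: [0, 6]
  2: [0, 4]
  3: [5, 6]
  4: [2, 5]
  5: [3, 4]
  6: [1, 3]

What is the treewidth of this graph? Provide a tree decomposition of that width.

Treewidth 2.
One such decomposition:
Bags: B1 = {3, 5, 6}  B2 = {1, 5, 6}  B3 = {0, 1, 5}  B4 = {0, 2, 5}  B5 = {2, 4, 5}
Tree: B1–B2, B2–B3, B3–B4, B4–B5

Each bag holds 3 vertices, so the decomposition has width 2, which upper-bounds the treewidth. The edges 5–3–6–1–0–2–4–5 form a cycle, so G is not a tree and its treewidth is at least 2. The upper and lower bounds meet at 2, so that is the treewidth.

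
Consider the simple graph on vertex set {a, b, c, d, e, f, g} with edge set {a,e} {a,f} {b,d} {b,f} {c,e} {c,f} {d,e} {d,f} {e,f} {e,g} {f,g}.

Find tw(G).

A width-2 tree decomposition is:
Bags: B1 = {e, f, g}  B2 = {d, e, f}  B3 = {a, e, f}  B4 = {c, e, f}  B5 = {b, d, f}
Tree: B1–B2, B2–B3, B1–B4, B2–B5
Every bag has size at most 3, so the width is 3 − 1 = 2 and tw(G) ≤ 2. Conversely, {d, e, f} is a clique of size 3, and the vertices of any clique must share a bag in every tree decomposition; so some bag has ≥ 3 vertices and tw(G) ≥ 2. Therefore the treewidth is 2.

2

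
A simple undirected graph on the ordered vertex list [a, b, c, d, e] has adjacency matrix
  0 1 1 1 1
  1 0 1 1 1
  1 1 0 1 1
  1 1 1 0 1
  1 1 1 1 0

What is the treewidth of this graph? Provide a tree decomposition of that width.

Treewidth 4.
One such decomposition:
Bags: B1 = {a, b, c, d, e}
Tree: (single bag)

A single bag containing all 5 vertices is trivially a valid decomposition of width 4. Conversely, {a, b, c, d, e} is a clique of size 5, and the vertices of any clique must share a bag in every tree decomposition; so some bag has ≥ 5 vertices and tw(G) ≥ 4. Hence tw(G) = 4 exactly.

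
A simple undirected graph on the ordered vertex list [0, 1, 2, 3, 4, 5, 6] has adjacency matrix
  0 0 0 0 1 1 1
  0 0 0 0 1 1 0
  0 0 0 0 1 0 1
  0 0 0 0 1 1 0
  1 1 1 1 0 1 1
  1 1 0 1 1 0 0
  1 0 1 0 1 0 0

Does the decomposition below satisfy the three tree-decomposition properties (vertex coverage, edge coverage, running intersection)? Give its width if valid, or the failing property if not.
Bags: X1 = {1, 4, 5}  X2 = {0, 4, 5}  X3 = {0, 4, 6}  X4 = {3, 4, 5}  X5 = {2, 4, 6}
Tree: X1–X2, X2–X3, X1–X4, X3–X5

Yes; width 2.

Every vertex of G appears in some bag (union = {0, 1, 2, 3, 4, 5, 6}); every edge is covered by a bag; and for each vertex v the set of bags containing v is connected in the bag tree. The decomposition is therefore valid. The largest bag has 3 vertices, so the width is 2.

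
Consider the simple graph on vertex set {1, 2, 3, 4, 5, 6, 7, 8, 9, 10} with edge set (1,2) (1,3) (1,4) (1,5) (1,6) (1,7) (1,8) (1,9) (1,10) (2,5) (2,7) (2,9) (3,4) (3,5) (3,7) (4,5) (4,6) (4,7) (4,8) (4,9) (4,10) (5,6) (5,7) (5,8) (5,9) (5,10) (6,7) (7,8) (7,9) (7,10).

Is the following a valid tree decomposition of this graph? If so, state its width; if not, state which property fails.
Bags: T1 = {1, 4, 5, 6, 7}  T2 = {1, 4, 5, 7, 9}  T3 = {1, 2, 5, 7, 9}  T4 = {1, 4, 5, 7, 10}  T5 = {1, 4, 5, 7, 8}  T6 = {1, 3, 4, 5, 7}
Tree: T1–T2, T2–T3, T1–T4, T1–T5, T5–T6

Every vertex of G appears in some bag (union = {1, 2, 3, 4, 5, 6, 7, 8, 9, 10}); every edge is covered by a bag; and for each vertex v the set of bags containing v is connected in the bag tree. The decomposition is therefore valid. The largest bag has 5 vertices, so the width is 4.

Yes; width 4.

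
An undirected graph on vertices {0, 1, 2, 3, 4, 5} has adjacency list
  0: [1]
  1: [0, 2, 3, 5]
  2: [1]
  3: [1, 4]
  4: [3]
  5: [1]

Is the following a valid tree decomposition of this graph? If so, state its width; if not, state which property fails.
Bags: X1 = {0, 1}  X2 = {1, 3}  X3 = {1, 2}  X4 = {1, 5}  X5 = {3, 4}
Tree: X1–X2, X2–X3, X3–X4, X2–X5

Checking the three conditions: (i) the bags cover all of {0, 1, 2, 3, 4, 5}; (ii) for each edge, some bag contains both endpoints; (iii) the bags containing any fixed vertex form a subtree. All hold, so the decomposition is valid with width 2 − 1 = 1.

Yes; width 1.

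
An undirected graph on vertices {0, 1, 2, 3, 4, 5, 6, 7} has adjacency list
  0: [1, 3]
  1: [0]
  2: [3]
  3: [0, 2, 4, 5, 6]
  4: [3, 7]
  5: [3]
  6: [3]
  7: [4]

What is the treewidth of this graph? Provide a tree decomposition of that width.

Each bag holds 2 vertices, so the decomposition has width 1, which upper-bounds the treewidth. G has an edge, so its treewidth is at least 1. Hence tw(G) = 1 exactly.

Treewidth 1.
One optimal decomposition is:
Bags: B1 = {2, 3}  B2 = {3, 4}  B3 = {4, 7}  B4 = {0, 3}  B5 = {3, 6}  B6 = {0, 1}  B7 = {3, 5}
Tree: B1–B2, B2–B3, B2–B4, B1–B5, B4–B6, B1–B7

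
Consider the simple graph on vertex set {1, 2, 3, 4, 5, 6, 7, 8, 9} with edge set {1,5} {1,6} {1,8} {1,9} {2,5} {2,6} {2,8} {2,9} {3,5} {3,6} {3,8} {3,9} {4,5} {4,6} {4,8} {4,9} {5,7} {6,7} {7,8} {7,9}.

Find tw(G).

A width-4 tree decomposition is:
Bags: B1 = {3, 5, 6, 8, 9}  B2 = {1, 5, 6, 8, 9}  B3 = {4, 5, 6, 8, 9}  B4 = {2, 5, 6, 8, 9}  B5 = {5, 6, 7, 8, 9}
Tree: B1–B2, B2–B3, B3–B4, B4–B5
Every bag has size at most 5, so the width is 5 − 1 = 4 and tw(G) ≤ 4. For the lower bound: the 5 vertex sets {3,9}, {1,6}, {4,5}, {8}, {2} are disjoint, each induces a connected subgraph, and every pair is joined by at least one edge of G. Contracting each set to a single vertex therefore yields K_{5} as a minor, and since treewidth is minor-monotone, tw(G) ≥ tw(K_{5}) = 4. The upper and lower bounds meet at 4, so that is the treewidth.

4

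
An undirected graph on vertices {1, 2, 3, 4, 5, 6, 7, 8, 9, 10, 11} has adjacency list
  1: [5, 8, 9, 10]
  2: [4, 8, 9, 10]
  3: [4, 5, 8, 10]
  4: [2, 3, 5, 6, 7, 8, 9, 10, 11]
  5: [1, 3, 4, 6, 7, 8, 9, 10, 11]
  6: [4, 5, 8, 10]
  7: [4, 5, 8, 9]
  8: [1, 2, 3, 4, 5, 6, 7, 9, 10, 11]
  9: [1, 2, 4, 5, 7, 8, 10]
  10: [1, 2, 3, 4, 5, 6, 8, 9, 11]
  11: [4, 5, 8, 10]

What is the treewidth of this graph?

A width-4 tree decomposition is:
Bags: B1 = {4, 5, 8, 9, 10}  B2 = {4, 5, 7, 8, 9}  B3 = {1, 5, 8, 9, 10}  B4 = {2, 4, 8, 9, 10}  B5 = {4, 5, 8, 10, 11}  B6 = {4, 5, 6, 8, 10}  B7 = {3, 4, 5, 8, 10}
Tree: B1–B2, B1–B3, B1–B4, B1–B5, B1–B6, B5–B7
Every bag has size at most 5, so the width is 5 − 1 = 4 and tw(G) ≤ 4. For the lower bound, the 5 vertices {1, 5, 8, 9, 10} are pairwise adjacent, and any tree decomposition puts a clique entirely inside one bag — forcing width ≥ 4. Hence tw(G) = 4 exactly.

4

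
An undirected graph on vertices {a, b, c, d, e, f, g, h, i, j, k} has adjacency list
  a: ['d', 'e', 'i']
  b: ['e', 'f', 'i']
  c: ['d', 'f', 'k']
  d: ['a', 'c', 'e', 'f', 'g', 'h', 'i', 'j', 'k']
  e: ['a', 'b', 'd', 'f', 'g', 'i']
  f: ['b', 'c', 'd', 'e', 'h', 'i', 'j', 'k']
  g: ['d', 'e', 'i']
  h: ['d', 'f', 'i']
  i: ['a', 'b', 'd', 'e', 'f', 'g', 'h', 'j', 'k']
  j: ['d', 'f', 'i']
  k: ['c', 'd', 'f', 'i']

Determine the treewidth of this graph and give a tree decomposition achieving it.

Each bag holds 4 vertices, so the decomposition has width 3, which upper-bounds the treewidth. Conversely, {c, d, f, k} is a clique of size 4, and the vertices of any clique must share a bag in every tree decomposition; so some bag has ≥ 4 vertices and tw(G) ≥ 3. The upper and lower bounds meet at 3, so that is the treewidth.

Treewidth 3.
One optimal decomposition is:
Bags: B1 = {d, e, f, i}  B2 = {d, f, i, k}  B3 = {a, d, e, i}  B4 = {d, f, h, i}  B5 = {b, e, f, i}  B6 = {c, d, f, k}  B7 = {d, f, i, j}  B8 = {d, e, g, i}
Tree: B1–B2, B1–B3, B2–B4, B1–B5, B2–B6, B2–B7, B3–B8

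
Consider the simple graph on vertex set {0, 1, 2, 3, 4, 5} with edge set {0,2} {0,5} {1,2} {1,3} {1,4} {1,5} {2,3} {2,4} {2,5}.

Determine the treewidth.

2

A width-2 tree decomposition is:
Bags: B1 = {1, 2, 5}  B2 = {0, 2, 5}  B3 = {1, 2, 3}  B4 = {1, 2, 4}
Tree: B1–B2, B1–B3, B3–B4
Each bag holds 3 vertices, so the decomposition has width 2, which upper-bounds the treewidth. On the other hand G contains the 3-clique {0, 2, 5}. A clique must lie in a single bag of any decomposition, so no decomposition can have width below 2. Therefore the treewidth is 2.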